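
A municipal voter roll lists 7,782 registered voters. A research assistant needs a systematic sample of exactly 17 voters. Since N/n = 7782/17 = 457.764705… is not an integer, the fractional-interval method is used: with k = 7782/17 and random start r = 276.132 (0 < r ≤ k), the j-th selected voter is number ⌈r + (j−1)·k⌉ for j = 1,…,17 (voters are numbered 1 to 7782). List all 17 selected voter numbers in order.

j=1: r + 0k = 276.132 → ⌈·⌉ = 277
j=2: r + 1k = 733.896705… → ⌈·⌉ = 734
j=3: r + 2k = 1191.661411… → ⌈·⌉ = 1192
j=4: r + 3k = 1649.426117… → ⌈·⌉ = 1650
j=5: r + 4k = 2107.190823… → ⌈·⌉ = 2108
j=6: r + 5k = 2564.955529… → ⌈·⌉ = 2565
j=7: r + 6k = 3022.720235… → ⌈·⌉ = 3023
j=8: r + 7k = 3480.484941… → ⌈·⌉ = 3481
j=9: r + 8k = 3938.249647… → ⌈·⌉ = 3939
j=10: r + 9k = 4396.014352… → ⌈·⌉ = 4397
j=11: r + 10k = 4853.779058… → ⌈·⌉ = 4854
j=12: r + 11k = 5311.543764… → ⌈·⌉ = 5312
j=13: r + 12k = 5769.308470… → ⌈·⌉ = 5770
j=14: r + 13k = 6227.073176… → ⌈·⌉ = 6228
j=15: r + 14k = 6684.837882… → ⌈·⌉ = 6685
j=16: r + 15k = 7142.602588… → ⌈·⌉ = 7143
j=17: r + 16k = 7600.367294… → ⌈·⌉ = 7601

277, 734, 1192, 1650, 2108, 2565, 3023, 3481, 3939, 4397, 4854, 5312, 5770, 6228, 6685, 7143, 7601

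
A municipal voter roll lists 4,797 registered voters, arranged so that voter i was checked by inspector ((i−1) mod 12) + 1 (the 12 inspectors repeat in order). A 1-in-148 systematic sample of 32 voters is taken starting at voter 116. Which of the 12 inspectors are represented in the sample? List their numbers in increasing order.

Consecutive selections differ by k = 148, so their inspector numbers differ by 148 mod 12 = 4.
gcd(148, 12) = 4, so the sample visits 12/4 = 3 distinct residues mod 12.
Start 116 is inspector 8; the inspectors hit are 4, 8, 12.

4, 8, 12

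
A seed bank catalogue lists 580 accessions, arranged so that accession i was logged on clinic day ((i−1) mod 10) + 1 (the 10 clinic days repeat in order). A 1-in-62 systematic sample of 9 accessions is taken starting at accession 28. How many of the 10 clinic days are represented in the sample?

Consecutive selections differ by k = 62, so their clinic day numbers differ by 62 mod 10 = 2.
gcd(62, 10) = 2, so the sample visits 10/2 = 5 distinct residues mod 10.
Start 28 is clinic day 8; the clinic days hit are 2, 4, 6, 8, 10.

5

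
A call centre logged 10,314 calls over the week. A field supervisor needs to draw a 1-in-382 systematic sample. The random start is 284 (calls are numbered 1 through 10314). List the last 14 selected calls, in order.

14th selection = 284 + 13×382 = 5250
15th: 5250 + 382 = 5632
16th: 5632 + 382 = 6014
17th: 6014 + 382 = 6396
18th: 6396 + 382 = 6778
19th: 6778 + 382 = 7160
20th: 7160 + 382 = 7542
21st: 7542 + 382 = 7924
22nd: 7924 + 382 = 8306
23rd: 8306 + 382 = 8688
24th: 8688 + 382 = 9070
25th: 9070 + 382 = 9452
26th: 9452 + 382 = 9834
27th: 9834 + 382 = 10216

5250, 5632, 6014, 6396, 6778, 7160, 7542, 7924, 8306, 8688, 9070, 9452, 9834, 10216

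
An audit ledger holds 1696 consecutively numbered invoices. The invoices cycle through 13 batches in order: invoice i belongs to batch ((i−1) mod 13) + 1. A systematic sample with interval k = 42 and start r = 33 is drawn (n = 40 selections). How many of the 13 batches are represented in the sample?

13

Consecutive selections differ by k = 42, so their batch numbers differ by 42 mod 13 = 3.
gcd(42, 13) = 1, so the sample visits 13/1 = 13 distinct residues mod 13.
Start 33 is batch 7; the batches hit are 1, 2, 3, 4, 5, 6, 7, 8, 9, 10, 11, 12, 13.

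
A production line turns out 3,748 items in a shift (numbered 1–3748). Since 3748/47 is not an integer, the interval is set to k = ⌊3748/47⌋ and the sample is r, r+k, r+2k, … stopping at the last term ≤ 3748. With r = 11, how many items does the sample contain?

k = ⌊3748/47⌋ = 79
Achieved size = ⌊(3748 − 11)/79⌋ + 1 = ⌊3737/79⌋ + 1 = 47 + 1 = 48
(last selection: 11 + 47×79 = 3724 ≤ 3748; next would be 3803 > 3748)

48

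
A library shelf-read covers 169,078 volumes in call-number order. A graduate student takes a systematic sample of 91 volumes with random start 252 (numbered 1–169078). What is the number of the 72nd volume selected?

132170

k = 169078/91 = 1858
72nd selection = r + (72−1)·k = 252 + 71×1858 = 252 + 131918 = 132170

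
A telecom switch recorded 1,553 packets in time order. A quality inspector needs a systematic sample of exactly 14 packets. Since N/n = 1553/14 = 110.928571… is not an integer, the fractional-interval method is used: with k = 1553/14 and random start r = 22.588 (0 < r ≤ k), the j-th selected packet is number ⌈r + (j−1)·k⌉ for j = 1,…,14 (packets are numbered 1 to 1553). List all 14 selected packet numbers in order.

j=1: r + 0k = 22.588 → ⌈·⌉ = 23
j=2: r + 1k = 133.516571… → ⌈·⌉ = 134
j=3: r + 2k = 244.445142… → ⌈·⌉ = 245
j=4: r + 3k = 355.373714… → ⌈·⌉ = 356
j=5: r + 4k = 466.302285… → ⌈·⌉ = 467
j=6: r + 5k = 577.230857… → ⌈·⌉ = 578
j=7: r + 6k = 688.159428… → ⌈·⌉ = 689
j=8: r + 7k = 799.088 → ⌈·⌉ = 800
j=9: r + 8k = 910.016571… → ⌈·⌉ = 911
j=10: r + 9k = 1020.945142… → ⌈·⌉ = 1021
j=11: r + 10k = 1131.873714… → ⌈·⌉ = 1132
j=12: r + 11k = 1242.802285… → ⌈·⌉ = 1243
j=13: r + 12k = 1353.730857… → ⌈·⌉ = 1354
j=14: r + 13k = 1464.659428… → ⌈·⌉ = 1465

23, 134, 245, 356, 467, 578, 689, 800, 911, 1021, 1132, 1243, 1354, 1465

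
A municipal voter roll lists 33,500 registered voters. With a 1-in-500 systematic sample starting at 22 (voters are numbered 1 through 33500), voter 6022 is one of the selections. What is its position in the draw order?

k = 500
position = (6022 − 22)/500 + 1 = 6000/500 + 1 = 12 + 1 = 13

13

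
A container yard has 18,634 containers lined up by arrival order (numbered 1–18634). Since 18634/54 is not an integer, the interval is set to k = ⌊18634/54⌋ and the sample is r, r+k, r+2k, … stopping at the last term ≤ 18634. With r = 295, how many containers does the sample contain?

54

k = ⌊18634/54⌋ = 345
Achieved size = ⌊(18634 − 295)/345⌋ + 1 = ⌊18339/345⌋ + 1 = 53 + 1 = 54
(last selection: 295 + 53×345 = 18580 ≤ 18634; next would be 18925 > 18634)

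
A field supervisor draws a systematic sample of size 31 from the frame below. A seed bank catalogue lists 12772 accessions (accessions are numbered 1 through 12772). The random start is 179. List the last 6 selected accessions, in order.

10479, 10891, 11303, 11715, 12127, 12539

k = N/n = 12772/31 = 412
26th selection = 179 + 25×412 = 10479
27th: 10479 + 412 = 10891
28th: 10891 + 412 = 11303
29th: 11303 + 412 = 11715
30th: 11715 + 412 = 12127
31st: 12127 + 412 = 12539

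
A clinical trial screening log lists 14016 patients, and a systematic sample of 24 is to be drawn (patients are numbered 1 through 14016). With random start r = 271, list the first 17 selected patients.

k = N/n = 14016/24 = 584
patient 1: 271
patient 2: 271 + 584 = 855
patient 3: 855 + 584 = 1439
patient 4: 1439 + 584 = 2023
patient 5: 2023 + 584 = 2607
patient 6: 2607 + 584 = 3191
patient 7: 3191 + 584 = 3775
patient 8: 3775 + 584 = 4359
patient 9: 4359 + 584 = 4943
patient 10: 4943 + 584 = 5527
patient 11: 5527 + 584 = 6111
patient 12: 6111 + 584 = 6695
patient 13: 6695 + 584 = 7279
patient 14: 7279 + 584 = 7863
patient 15: 7863 + 584 = 8447
patient 16: 8447 + 584 = 9031
patient 17: 9031 + 584 = 9615

271, 855, 1439, 2023, 2607, 3191, 3775, 4359, 4943, 5527, 6111, 6695, 7279, 7863, 8447, 9031, 9615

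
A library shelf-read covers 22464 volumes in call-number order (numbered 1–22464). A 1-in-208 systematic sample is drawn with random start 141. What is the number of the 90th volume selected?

k = 208
90th selection = r + (90−1)·k = 141 + 89×208 = 141 + 18512 = 18653

18653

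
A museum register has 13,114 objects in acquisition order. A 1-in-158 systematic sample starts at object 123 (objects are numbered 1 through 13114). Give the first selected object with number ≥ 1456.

1545

k = 158
Steps past start: ⌈(1456 − 123)/158⌉ = ⌈1333/158⌉ = 9
Selected object: 123 + 9×158 = 1545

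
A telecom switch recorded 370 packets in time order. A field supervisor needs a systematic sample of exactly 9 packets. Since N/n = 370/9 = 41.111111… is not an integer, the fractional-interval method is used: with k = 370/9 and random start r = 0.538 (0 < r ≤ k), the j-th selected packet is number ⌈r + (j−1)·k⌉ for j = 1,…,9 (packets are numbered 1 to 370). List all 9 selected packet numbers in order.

1, 42, 83, 124, 165, 207, 248, 289, 330

j=1: r + 0k = 0.538 → ⌈·⌉ = 1
j=2: r + 1k = 41.649111… → ⌈·⌉ = 42
j=3: r + 2k = 82.760222… → ⌈·⌉ = 83
j=4: r + 3k = 123.871333… → ⌈·⌉ = 124
j=5: r + 4k = 164.982444… → ⌈·⌉ = 165
j=6: r + 5k = 206.093555… → ⌈·⌉ = 207
j=7: r + 6k = 247.204666… → ⌈·⌉ = 248
j=8: r + 7k = 288.315777… → ⌈·⌉ = 289
j=9: r + 8k = 329.426888… → ⌈·⌉ = 330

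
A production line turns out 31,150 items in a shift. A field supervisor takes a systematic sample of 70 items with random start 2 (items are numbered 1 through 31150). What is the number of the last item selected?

k = 31150/70 = 445
70th selection = r + (70−1)·k = 2 + 69×445 = 2 + 30705 = 30707

30707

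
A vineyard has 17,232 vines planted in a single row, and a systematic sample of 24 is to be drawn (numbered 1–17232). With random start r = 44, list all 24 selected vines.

k = N/n = 17232/24 = 718
vine 1: 44
vine 2: 44 + 718 = 762
vine 3: 762 + 718 = 1480
vine 4: 1480 + 718 = 2198
vine 5: 2198 + 718 = 2916
vine 6: 2916 + 718 = 3634
vine 7: 3634 + 718 = 4352
vine 8: 4352 + 718 = 5070
vine 9: 5070 + 718 = 5788
vine 10: 5788 + 718 = 6506
vine 11: 6506 + 718 = 7224
vine 12: 7224 + 718 = 7942
vine 13: 7942 + 718 = 8660
vine 14: 8660 + 718 = 9378
vine 15: 9378 + 718 = 10096
vine 16: 10096 + 718 = 10814
vine 17: 10814 + 718 = 11532
vine 18: 11532 + 718 = 12250
vine 19: 12250 + 718 = 12968
vine 20: 12968 + 718 = 13686
vine 21: 13686 + 718 = 14404
vine 22: 14404 + 718 = 15122
vine 23: 15122 + 718 = 15840
vine 24: 15840 + 718 = 16558

44, 762, 1480, 2198, 2916, 3634, 4352, 5070, 5788, 6506, 7224, 7942, 8660, 9378, 10096, 10814, 11532, 12250, 12968, 13686, 14404, 15122, 15840, 16558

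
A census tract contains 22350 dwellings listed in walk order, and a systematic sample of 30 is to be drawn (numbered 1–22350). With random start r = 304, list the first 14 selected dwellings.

k = N/n = 22350/30 = 745
dwelling 1: 304
dwelling 2: 304 + 745 = 1049
dwelling 3: 1049 + 745 = 1794
dwelling 4: 1794 + 745 = 2539
dwelling 5: 2539 + 745 = 3284
dwelling 6: 3284 + 745 = 4029
dwelling 7: 4029 + 745 = 4774
dwelling 8: 4774 + 745 = 5519
dwelling 9: 5519 + 745 = 6264
dwelling 10: 6264 + 745 = 7009
dwelling 11: 7009 + 745 = 7754
dwelling 12: 7754 + 745 = 8499
dwelling 13: 8499 + 745 = 9244
dwelling 14: 9244 + 745 = 9989

304, 1049, 1794, 2539, 3284, 4029, 4774, 5519, 6264, 7009, 7754, 8499, 9244, 9989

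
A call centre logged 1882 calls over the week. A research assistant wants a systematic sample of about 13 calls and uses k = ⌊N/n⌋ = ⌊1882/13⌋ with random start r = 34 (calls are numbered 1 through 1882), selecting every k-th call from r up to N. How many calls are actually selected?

k = ⌊1882/13⌋ = 144
Achieved size = ⌊(1882 − 34)/144⌋ + 1 = ⌊1848/144⌋ + 1 = 12 + 1 = 13
(last selection: 34 + 12×144 = 1762 ≤ 1882; next would be 1906 > 1882)

13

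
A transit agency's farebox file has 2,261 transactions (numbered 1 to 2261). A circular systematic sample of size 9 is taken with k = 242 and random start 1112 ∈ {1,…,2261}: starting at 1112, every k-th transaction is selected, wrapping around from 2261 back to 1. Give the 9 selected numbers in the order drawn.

Selection 1: 1112
Selection 2: 1112 + 242 = 1354
Selection 3: 1354 + 242 = 1596
Selection 4: 1596 + 242 = 1838
Selection 5: 1838 + 242 = 2080
Selection 6: 2080 + 242 = 2322 → 2322 − 2261 = 61
Selection 7: 61 + 242 = 303
Selection 8: 303 + 242 = 545
Selection 9: 545 + 242 = 787

1112, 1354, 1596, 1838, 2080, 61, 303, 545, 787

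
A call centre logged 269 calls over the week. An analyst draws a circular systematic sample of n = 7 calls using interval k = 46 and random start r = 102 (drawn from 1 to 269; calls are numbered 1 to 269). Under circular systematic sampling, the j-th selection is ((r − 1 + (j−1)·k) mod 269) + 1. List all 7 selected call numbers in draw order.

Selection 1: 102
Selection 2: 102 + 46 = 148
Selection 3: 148 + 46 = 194
Selection 4: 194 + 46 = 240
Selection 5: 240 + 46 = 286 → 286 − 269 = 17
Selection 6: 17 + 46 = 63
Selection 7: 63 + 46 = 109

102, 148, 194, 240, 17, 63, 109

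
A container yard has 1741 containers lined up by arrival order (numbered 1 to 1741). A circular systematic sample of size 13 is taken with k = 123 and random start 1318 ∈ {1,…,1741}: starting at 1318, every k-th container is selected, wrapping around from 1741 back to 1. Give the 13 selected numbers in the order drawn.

Selection 1: 1318
Selection 2: 1318 + 123 = 1441
Selection 3: 1441 + 123 = 1564
Selection 4: 1564 + 123 = 1687
Selection 5: 1687 + 123 = 1810 → 1810 − 1741 = 69
Selection 6: 69 + 123 = 192
Selection 7: 192 + 123 = 315
Selection 8: 315 + 123 = 438
Selection 9: 438 + 123 = 561
Selection 10: 561 + 123 = 684
Selection 11: 684 + 123 = 807
Selection 12: 807 + 123 = 930
Selection 13: 930 + 123 = 1053

1318, 1441, 1564, 1687, 69, 192, 315, 438, 561, 684, 807, 930, 1053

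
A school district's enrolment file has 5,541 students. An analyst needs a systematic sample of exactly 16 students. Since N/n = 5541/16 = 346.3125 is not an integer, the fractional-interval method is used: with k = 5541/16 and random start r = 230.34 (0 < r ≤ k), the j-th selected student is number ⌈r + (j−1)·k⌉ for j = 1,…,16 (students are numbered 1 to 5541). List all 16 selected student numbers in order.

231, 577, 923, 1270, 1616, 1962, 2309, 2655, 3001, 3348, 3694, 4040, 4387, 4733, 5079, 5426

j=1: r + 0k = 230.34 → ⌈·⌉ = 231
j=2: r + 1k = 576.6525 → ⌈·⌉ = 577
j=3: r + 2k = 922.965 → ⌈·⌉ = 923
j=4: r + 3k = 1269.2775 → ⌈·⌉ = 1270
j=5: r + 4k = 1615.59 → ⌈·⌉ = 1616
j=6: r + 5k = 1961.9025 → ⌈·⌉ = 1962
j=7: r + 6k = 2308.215 → ⌈·⌉ = 2309
j=8: r + 7k = 2654.5275 → ⌈·⌉ = 2655
j=9: r + 8k = 3000.84 → ⌈·⌉ = 3001
j=10: r + 9k = 3347.1525 → ⌈·⌉ = 3348
j=11: r + 10k = 3693.465 → ⌈·⌉ = 3694
j=12: r + 11k = 4039.7775 → ⌈·⌉ = 4040
j=13: r + 12k = 4386.09 → ⌈·⌉ = 4387
j=14: r + 13k = 4732.4025 → ⌈·⌉ = 4733
j=15: r + 14k = 5078.715 → ⌈·⌉ = 5079
j=16: r + 15k = 5425.0275 → ⌈·⌉ = 5426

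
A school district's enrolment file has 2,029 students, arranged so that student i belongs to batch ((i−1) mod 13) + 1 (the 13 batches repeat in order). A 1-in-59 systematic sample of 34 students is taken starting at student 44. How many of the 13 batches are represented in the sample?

13

Consecutive selections differ by k = 59, so their batch numbers differ by 59 mod 13 = 7.
gcd(59, 13) = 1, so the sample visits 13/1 = 13 distinct residues mod 13.
Start 44 is batch 5; the batches hit are 1, 2, 3, 4, 5, 6, 7, 8, 9, 10, 11, 12, 13.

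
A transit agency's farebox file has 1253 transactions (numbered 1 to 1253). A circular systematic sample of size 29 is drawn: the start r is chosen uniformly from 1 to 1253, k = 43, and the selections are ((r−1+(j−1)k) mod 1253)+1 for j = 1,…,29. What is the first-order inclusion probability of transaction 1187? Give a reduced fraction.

29/1253

For each position j, as r ranges over 1…1253 the j-th selection hits every transaction exactly once, so transaction 1187 is selected for exactly 29 of the 1253 starts.
Inclusion probability = 29/1253.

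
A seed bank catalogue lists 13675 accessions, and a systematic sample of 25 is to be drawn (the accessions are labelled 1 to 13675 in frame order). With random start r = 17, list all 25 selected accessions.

17, 564, 1111, 1658, 2205, 2752, 3299, 3846, 4393, 4940, 5487, 6034, 6581, 7128, 7675, 8222, 8769, 9316, 9863, 10410, 10957, 11504, 12051, 12598, 13145

k = N/n = 13675/25 = 547
accession 1: 17
accession 2: 17 + 547 = 564
accession 3: 564 + 547 = 1111
accession 4: 1111 + 547 = 1658
accession 5: 1658 + 547 = 2205
accession 6: 2205 + 547 = 2752
accession 7: 2752 + 547 = 3299
accession 8: 3299 + 547 = 3846
accession 9: 3846 + 547 = 4393
accession 10: 4393 + 547 = 4940
accession 11: 4940 + 547 = 5487
accession 12: 5487 + 547 = 6034
accession 13: 6034 + 547 = 6581
accession 14: 6581 + 547 = 7128
accession 15: 7128 + 547 = 7675
accession 16: 7675 + 547 = 8222
accession 17: 8222 + 547 = 8769
accession 18: 8769 + 547 = 9316
accession 19: 9316 + 547 = 9863
accession 20: 9863 + 547 = 10410
accession 21: 10410 + 547 = 10957
accession 22: 10957 + 547 = 11504
accession 23: 11504 + 547 = 12051
accession 24: 12051 + 547 = 12598
accession 25: 12598 + 547 = 13145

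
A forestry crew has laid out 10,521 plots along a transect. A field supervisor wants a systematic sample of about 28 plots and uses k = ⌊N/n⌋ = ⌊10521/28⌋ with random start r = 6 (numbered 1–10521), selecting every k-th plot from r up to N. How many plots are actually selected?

k = ⌊10521/28⌋ = 375
Achieved size = ⌊(10521 − 6)/375⌋ + 1 = ⌊10515/375⌋ + 1 = 28 + 1 = 29
(last selection: 6 + 28×375 = 10506 ≤ 10521; next would be 10881 > 10521)

29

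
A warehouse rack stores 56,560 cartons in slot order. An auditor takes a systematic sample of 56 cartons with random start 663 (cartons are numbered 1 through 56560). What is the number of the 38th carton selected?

k = 56560/56 = 1010
38th selection = r + (38−1)·k = 663 + 37×1010 = 663 + 37370 = 38033

38033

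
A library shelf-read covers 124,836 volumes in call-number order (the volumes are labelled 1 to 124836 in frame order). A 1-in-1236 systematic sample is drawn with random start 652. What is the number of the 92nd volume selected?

113128

k = 1236
92nd selection = r + (92−1)·k = 652 + 91×1236 = 652 + 112476 = 113128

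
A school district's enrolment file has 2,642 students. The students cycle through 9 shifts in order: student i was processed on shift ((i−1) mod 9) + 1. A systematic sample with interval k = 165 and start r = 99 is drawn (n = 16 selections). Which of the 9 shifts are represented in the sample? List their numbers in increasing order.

Consecutive selections differ by k = 165, so their shift numbers differ by 165 mod 9 = 3.
gcd(165, 9) = 3, so the sample visits 9/3 = 3 distinct residues mod 9.
Start 99 is shift 9; the shifts hit are 3, 6, 9.

3, 6, 9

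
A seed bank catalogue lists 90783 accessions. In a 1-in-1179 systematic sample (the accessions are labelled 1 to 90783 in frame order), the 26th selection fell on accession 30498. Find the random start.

k = 1179
r = 30498 − (26−1)×1179 = 30498 − 29475 = 1023

1023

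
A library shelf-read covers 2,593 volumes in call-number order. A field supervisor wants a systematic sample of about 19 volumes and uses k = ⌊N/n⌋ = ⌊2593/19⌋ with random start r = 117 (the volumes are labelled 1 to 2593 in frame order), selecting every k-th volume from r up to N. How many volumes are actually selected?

k = ⌊2593/19⌋ = 136
Achieved size = ⌊(2593 − 117)/136⌋ + 1 = ⌊2476/136⌋ + 1 = 18 + 1 = 19
(last selection: 117 + 18×136 = 2565 ≤ 2593; next would be 2701 > 2593)

19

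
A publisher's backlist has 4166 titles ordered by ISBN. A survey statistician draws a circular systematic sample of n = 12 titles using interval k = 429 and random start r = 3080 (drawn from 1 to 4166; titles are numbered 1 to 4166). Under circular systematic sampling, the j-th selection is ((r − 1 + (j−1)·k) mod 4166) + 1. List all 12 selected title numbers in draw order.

3080, 3509, 3938, 201, 630, 1059, 1488, 1917, 2346, 2775, 3204, 3633

Selection 1: 3080
Selection 2: 3080 + 429 = 3509
Selection 3: 3509 + 429 = 3938
Selection 4: 3938 + 429 = 4367 → 4367 − 4166 = 201
Selection 5: 201 + 429 = 630
Selection 6: 630 + 429 = 1059
Selection 7: 1059 + 429 = 1488
Selection 8: 1488 + 429 = 1917
Selection 9: 1917 + 429 = 2346
Selection 10: 2346 + 429 = 2775
Selection 11: 2775 + 429 = 3204
Selection 12: 3204 + 429 = 3633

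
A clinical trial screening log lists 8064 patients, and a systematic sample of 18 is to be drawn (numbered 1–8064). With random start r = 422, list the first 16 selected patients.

k = N/n = 8064/18 = 448
patient 1: 422
patient 2: 422 + 448 = 870
patient 3: 870 + 448 = 1318
patient 4: 1318 + 448 = 1766
patient 5: 1766 + 448 = 2214
patient 6: 2214 + 448 = 2662
patient 7: 2662 + 448 = 3110
patient 8: 3110 + 448 = 3558
patient 9: 3558 + 448 = 4006
patient 10: 4006 + 448 = 4454
patient 11: 4454 + 448 = 4902
patient 12: 4902 + 448 = 5350
patient 13: 5350 + 448 = 5798
patient 14: 5798 + 448 = 6246
patient 15: 6246 + 448 = 6694
patient 16: 6694 + 448 = 7142

422, 870, 1318, 1766, 2214, 2662, 3110, 3558, 4006, 4454, 4902, 5350, 5798, 6246, 6694, 7142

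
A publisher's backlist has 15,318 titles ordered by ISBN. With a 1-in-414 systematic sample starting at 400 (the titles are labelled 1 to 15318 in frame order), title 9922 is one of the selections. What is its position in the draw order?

k = 414
position = (9922 − 400)/414 + 1 = 9522/414 + 1 = 23 + 1 = 24

24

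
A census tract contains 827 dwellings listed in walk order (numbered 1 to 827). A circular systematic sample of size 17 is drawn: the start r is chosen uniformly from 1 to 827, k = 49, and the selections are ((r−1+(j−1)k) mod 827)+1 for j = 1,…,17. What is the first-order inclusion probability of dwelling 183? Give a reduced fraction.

17/827

For each position j, as r ranges over 1…827 the j-th selection hits every dwelling exactly once, so dwelling 183 is selected for exactly 17 of the 827 starts.
Inclusion probability = 17/827.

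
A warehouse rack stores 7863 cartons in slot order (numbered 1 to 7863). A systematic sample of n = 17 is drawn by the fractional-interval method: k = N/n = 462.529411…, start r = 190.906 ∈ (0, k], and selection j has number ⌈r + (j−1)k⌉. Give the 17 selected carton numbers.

191, 654, 1116, 1579, 2042, 2504, 2967, 3429, 3892, 4354, 4817, 5279, 5742, 6204, 6667, 7129, 7592

j=1: r + 0k = 190.906 → ⌈·⌉ = 191
j=2: r + 1k = 653.435411… → ⌈·⌉ = 654
j=3: r + 2k = 1115.964823… → ⌈·⌉ = 1116
j=4: r + 3k = 1578.494235… → ⌈·⌉ = 1579
j=5: r + 4k = 2041.023647… → ⌈·⌉ = 2042
j=6: r + 5k = 2503.553058… → ⌈·⌉ = 2504
j=7: r + 6k = 2966.082470… → ⌈·⌉ = 2967
j=8: r + 7k = 3428.611882… → ⌈·⌉ = 3429
j=9: r + 8k = 3891.141294… → ⌈·⌉ = 3892
j=10: r + 9k = 4353.670705… → ⌈·⌉ = 4354
j=11: r + 10k = 4816.200117… → ⌈·⌉ = 4817
j=12: r + 11k = 5278.729529… → ⌈·⌉ = 5279
j=13: r + 12k = 5741.258941… → ⌈·⌉ = 5742
j=14: r + 13k = 6203.788352… → ⌈·⌉ = 6204
j=15: r + 14k = 6666.317764… → ⌈·⌉ = 6667
j=16: r + 15k = 7128.847176… → ⌈·⌉ = 7129
j=17: r + 16k = 7591.376588… → ⌈·⌉ = 7592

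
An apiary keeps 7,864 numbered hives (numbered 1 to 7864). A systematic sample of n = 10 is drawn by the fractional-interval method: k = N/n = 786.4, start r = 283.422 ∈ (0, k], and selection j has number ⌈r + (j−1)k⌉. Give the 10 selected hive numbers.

284, 1070, 1857, 2643, 3430, 4216, 5002, 5789, 6575, 7362

j=1: r + 0k = 283.422 → ⌈·⌉ = 284
j=2: r + 1k = 1069.822 → ⌈·⌉ = 1070
j=3: r + 2k = 1856.222 → ⌈·⌉ = 1857
j=4: r + 3k = 2642.622 → ⌈·⌉ = 2643
j=5: r + 4k = 3429.022 → ⌈·⌉ = 3430
j=6: r + 5k = 4215.422 → ⌈·⌉ = 4216
j=7: r + 6k = 5001.822 → ⌈·⌉ = 5002
j=8: r + 7k = 5788.222 → ⌈·⌉ = 5789
j=9: r + 8k = 6574.622 → ⌈·⌉ = 6575
j=10: r + 9k = 7361.022 → ⌈·⌉ = 7362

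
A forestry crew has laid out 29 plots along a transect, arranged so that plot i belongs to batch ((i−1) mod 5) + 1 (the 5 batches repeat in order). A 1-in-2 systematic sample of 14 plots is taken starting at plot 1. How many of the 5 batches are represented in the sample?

Consecutive selections differ by k = 2, so their batch numbers differ by 2 mod 5 = 2.
gcd(2, 5) = 1, so the sample visits 5/1 = 5 distinct residues mod 5.
Start 1 is batch 1; the batches hit are 1, 2, 3, 4, 5.

5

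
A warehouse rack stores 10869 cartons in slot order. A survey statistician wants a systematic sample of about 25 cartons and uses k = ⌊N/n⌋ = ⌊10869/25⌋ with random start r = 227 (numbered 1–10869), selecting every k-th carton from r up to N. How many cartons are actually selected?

k = ⌊10869/25⌋ = 434
Achieved size = ⌊(10869 − 227)/434⌋ + 1 = ⌊10642/434⌋ + 1 = 24 + 1 = 25
(last selection: 227 + 24×434 = 10643 ≤ 10869; next would be 11077 > 10869)

25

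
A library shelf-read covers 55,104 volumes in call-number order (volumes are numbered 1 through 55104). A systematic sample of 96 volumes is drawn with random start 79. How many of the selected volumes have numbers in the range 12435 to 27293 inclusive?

26

k = 55104/96 = 574
First selection ≥ 12435: 79 + ⌈(12435−79)/574⌉·574 = 79 + 22×574 = 12707
Last selection ≤ 27293: 79 + ⌊(27293−79)/574⌋·574 = 79 + 47×574 = 27057
Count = 47 − 22 + 1 = 26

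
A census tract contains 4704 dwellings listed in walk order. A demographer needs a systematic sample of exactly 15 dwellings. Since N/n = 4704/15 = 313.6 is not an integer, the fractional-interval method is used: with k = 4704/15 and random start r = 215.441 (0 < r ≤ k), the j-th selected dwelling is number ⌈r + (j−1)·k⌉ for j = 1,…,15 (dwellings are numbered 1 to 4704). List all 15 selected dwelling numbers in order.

216, 530, 843, 1157, 1470, 1784, 2098, 2411, 2725, 3038, 3352, 3666, 3979, 4293, 4606

j=1: r + 0k = 215.441 → ⌈·⌉ = 216
j=2: r + 1k = 529.041 → ⌈·⌉ = 530
j=3: r + 2k = 842.641 → ⌈·⌉ = 843
j=4: r + 3k = 1156.241 → ⌈·⌉ = 1157
j=5: r + 4k = 1469.841 → ⌈·⌉ = 1470
j=6: r + 5k = 1783.441 → ⌈·⌉ = 1784
j=7: r + 6k = 2097.041 → ⌈·⌉ = 2098
j=8: r + 7k = 2410.641 → ⌈·⌉ = 2411
j=9: r + 8k = 2724.241 → ⌈·⌉ = 2725
j=10: r + 9k = 3037.841 → ⌈·⌉ = 3038
j=11: r + 10k = 3351.441 → ⌈·⌉ = 3352
j=12: r + 11k = 3665.041 → ⌈·⌉ = 3666
j=13: r + 12k = 3978.641 → ⌈·⌉ = 3979
j=14: r + 13k = 4292.241 → ⌈·⌉ = 4293
j=15: r + 14k = 4605.841 → ⌈·⌉ = 4606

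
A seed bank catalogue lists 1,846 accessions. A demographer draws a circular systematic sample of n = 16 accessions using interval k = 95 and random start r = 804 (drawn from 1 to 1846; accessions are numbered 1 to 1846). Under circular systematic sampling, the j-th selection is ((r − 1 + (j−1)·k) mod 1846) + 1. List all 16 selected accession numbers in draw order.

804, 899, 994, 1089, 1184, 1279, 1374, 1469, 1564, 1659, 1754, 3, 98, 193, 288, 383

Selection 1: 804
Selection 2: 804 + 95 = 899
Selection 3: 899 + 95 = 994
Selection 4: 994 + 95 = 1089
Selection 5: 1089 + 95 = 1184
Selection 6: 1184 + 95 = 1279
Selection 7: 1279 + 95 = 1374
Selection 8: 1374 + 95 = 1469
Selection 9: 1469 + 95 = 1564
Selection 10: 1564 + 95 = 1659
Selection 11: 1659 + 95 = 1754
Selection 12: 1754 + 95 = 1849 → 1849 − 1846 = 3
Selection 13: 3 + 95 = 98
Selection 14: 98 + 95 = 193
Selection 15: 193 + 95 = 288
Selection 16: 288 + 95 = 383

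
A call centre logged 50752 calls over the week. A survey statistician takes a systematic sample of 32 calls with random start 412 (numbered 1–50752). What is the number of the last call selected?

k = 50752/32 = 1586
32nd selection = r + (32−1)·k = 412 + 31×1586 = 412 + 49166 = 49578

49578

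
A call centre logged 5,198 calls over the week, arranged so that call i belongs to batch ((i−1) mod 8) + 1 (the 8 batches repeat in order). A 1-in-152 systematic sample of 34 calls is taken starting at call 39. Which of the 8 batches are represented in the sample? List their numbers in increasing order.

Consecutive selections differ by k = 152, so their batch numbers differ by 152 mod 8 = 0.
gcd(152, 8) = 8, so the sample visits 8/8 = 1 distinct residues mod 8.
Start 39 is batch 7; the batches hit are 7.

7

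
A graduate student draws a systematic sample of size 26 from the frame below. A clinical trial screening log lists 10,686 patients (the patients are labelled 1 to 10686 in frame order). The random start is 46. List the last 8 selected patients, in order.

k = N/n = 10686/26 = 411
19th selection = 46 + 18×411 = 7444
20th: 7444 + 411 = 7855
21st: 7855 + 411 = 8266
22nd: 8266 + 411 = 8677
23rd: 8677 + 411 = 9088
24th: 9088 + 411 = 9499
25th: 9499 + 411 = 9910
26th: 9910 + 411 = 10321

7444, 7855, 8266, 8677, 9088, 9499, 9910, 10321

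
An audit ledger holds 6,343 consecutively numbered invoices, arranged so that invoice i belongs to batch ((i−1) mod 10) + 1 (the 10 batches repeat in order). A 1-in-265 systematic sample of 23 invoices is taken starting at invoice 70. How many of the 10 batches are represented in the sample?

2

Consecutive selections differ by k = 265, so their batch numbers differ by 265 mod 10 = 5.
gcd(265, 10) = 5, so the sample visits 10/5 = 2 distinct residues mod 10.
Start 70 is batch 10; the batches hit are 5, 10.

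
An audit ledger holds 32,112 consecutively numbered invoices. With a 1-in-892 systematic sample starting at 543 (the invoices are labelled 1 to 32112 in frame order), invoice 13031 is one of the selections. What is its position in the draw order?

15

k = 892
position = (13031 − 543)/892 + 1 = 12488/892 + 1 = 14 + 1 = 15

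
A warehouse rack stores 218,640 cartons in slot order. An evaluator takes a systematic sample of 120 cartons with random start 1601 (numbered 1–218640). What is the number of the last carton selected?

218419

k = 218640/120 = 1822
120th selection = r + (120−1)·k = 1601 + 119×1822 = 1601 + 216818 = 218419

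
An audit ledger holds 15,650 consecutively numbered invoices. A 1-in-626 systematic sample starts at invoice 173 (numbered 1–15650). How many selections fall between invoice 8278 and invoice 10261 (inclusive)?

4

k = 626
First selection ≥ 8278: 173 + ⌈(8278−173)/626⌉·626 = 173 + 13×626 = 8311
Last selection ≤ 10261: 173 + ⌊(10261−173)/626⌋·626 = 173 + 16×626 = 10189
Count = 16 − 13 + 1 = 4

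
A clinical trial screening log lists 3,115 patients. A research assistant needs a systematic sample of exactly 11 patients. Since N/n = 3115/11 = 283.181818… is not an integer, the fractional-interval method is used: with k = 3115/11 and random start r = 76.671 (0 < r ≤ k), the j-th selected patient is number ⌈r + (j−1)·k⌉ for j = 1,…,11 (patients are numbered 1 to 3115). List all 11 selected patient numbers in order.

j=1: r + 0k = 76.671 → ⌈·⌉ = 77
j=2: r + 1k = 359.852818… → ⌈·⌉ = 360
j=3: r + 2k = 643.034636… → ⌈·⌉ = 644
j=4: r + 3k = 926.216454… → ⌈·⌉ = 927
j=5: r + 4k = 1209.398272… → ⌈·⌉ = 1210
j=6: r + 5k = 1492.580090… → ⌈·⌉ = 1493
j=7: r + 6k = 1775.761909… → ⌈·⌉ = 1776
j=8: r + 7k = 2058.943727… → ⌈·⌉ = 2059
j=9: r + 8k = 2342.125545… → ⌈·⌉ = 2343
j=10: r + 9k = 2625.307363… → ⌈·⌉ = 2626
j=11: r + 10k = 2908.489181… → ⌈·⌉ = 2909

77, 360, 644, 927, 1210, 1493, 1776, 2059, 2343, 2626, 2909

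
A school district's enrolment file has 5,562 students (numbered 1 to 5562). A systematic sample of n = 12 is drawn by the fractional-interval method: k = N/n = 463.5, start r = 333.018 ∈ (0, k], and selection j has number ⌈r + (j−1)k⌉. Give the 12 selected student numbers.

j=1: r + 0k = 333.018 → ⌈·⌉ = 334
j=2: r + 1k = 796.518 → ⌈·⌉ = 797
j=3: r + 2k = 1260.018 → ⌈·⌉ = 1261
j=4: r + 3k = 1723.518 → ⌈·⌉ = 1724
j=5: r + 4k = 2187.018 → ⌈·⌉ = 2188
j=6: r + 5k = 2650.518 → ⌈·⌉ = 2651
j=7: r + 6k = 3114.018 → ⌈·⌉ = 3115
j=8: r + 7k = 3577.518 → ⌈·⌉ = 3578
j=9: r + 8k = 4041.018 → ⌈·⌉ = 4042
j=10: r + 9k = 4504.518 → ⌈·⌉ = 4505
j=11: r + 10k = 4968.018 → ⌈·⌉ = 4969
j=12: r + 11k = 5431.518 → ⌈·⌉ = 5432

334, 797, 1261, 1724, 2188, 2651, 3115, 3578, 4042, 4505, 4969, 5432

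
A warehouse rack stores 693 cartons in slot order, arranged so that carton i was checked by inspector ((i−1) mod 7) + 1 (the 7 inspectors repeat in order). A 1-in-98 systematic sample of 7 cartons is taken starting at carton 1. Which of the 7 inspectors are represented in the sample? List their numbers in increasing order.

Consecutive selections differ by k = 98, so their inspector numbers differ by 98 mod 7 = 0.
gcd(98, 7) = 7, so the sample visits 7/7 = 1 distinct residues mod 7.
Start 1 is inspector 1; the inspectors hit are 1.

1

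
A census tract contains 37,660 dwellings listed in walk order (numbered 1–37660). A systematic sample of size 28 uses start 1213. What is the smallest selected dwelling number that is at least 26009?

26768

k = 37660/28 = 1345
Steps past start: ⌈(26009 − 1213)/1345⌉ = ⌈24796/1345⌉ = 19
Selected dwelling: 1213 + 19×1345 = 26768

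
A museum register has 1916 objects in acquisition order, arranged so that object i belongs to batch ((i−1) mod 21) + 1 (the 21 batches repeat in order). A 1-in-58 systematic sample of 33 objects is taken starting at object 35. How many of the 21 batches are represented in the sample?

Consecutive selections differ by k = 58, so their batch numbers differ by 58 mod 21 = 16.
gcd(58, 21) = 1, so the sample visits 21/1 = 21 distinct residues mod 21.
Start 35 is batch 14; the batches hit are 1, 2, 3, 4, 5, 6, 7, 8, 9, 10, 11, 12, 13, 14, 15, 16, 17, 18, 19, 20, 21.

21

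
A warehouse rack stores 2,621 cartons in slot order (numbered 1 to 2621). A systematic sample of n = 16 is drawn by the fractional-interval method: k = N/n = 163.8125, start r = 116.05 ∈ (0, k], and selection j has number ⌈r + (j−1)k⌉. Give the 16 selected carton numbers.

j=1: r + 0k = 116.05 → ⌈·⌉ = 117
j=2: r + 1k = 279.8625 → ⌈·⌉ = 280
j=3: r + 2k = 443.675 → ⌈·⌉ = 444
j=4: r + 3k = 607.4875 → ⌈·⌉ = 608
j=5: r + 4k = 771.3 → ⌈·⌉ = 772
j=6: r + 5k = 935.1125 → ⌈·⌉ = 936
j=7: r + 6k = 1098.925 → ⌈·⌉ = 1099
j=8: r + 7k = 1262.7375 → ⌈·⌉ = 1263
j=9: r + 8k = 1426.55 → ⌈·⌉ = 1427
j=10: r + 9k = 1590.3625 → ⌈·⌉ = 1591
j=11: r + 10k = 1754.175 → ⌈·⌉ = 1755
j=12: r + 11k = 1917.9875 → ⌈·⌉ = 1918
j=13: r + 12k = 2081.8 → ⌈·⌉ = 2082
j=14: r + 13k = 2245.6125 → ⌈·⌉ = 2246
j=15: r + 14k = 2409.425 → ⌈·⌉ = 2410
j=16: r + 15k = 2573.2375 → ⌈·⌉ = 2574

117, 280, 444, 608, 772, 936, 1099, 1263, 1427, 1591, 1755, 1918, 2082, 2246, 2410, 2574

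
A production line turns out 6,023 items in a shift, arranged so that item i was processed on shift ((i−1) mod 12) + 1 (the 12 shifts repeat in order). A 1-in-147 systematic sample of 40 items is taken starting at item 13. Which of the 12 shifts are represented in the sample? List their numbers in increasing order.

1, 4, 7, 10

Consecutive selections differ by k = 147, so their shift numbers differ by 147 mod 12 = 3.
gcd(147, 12) = 3, so the sample visits 12/3 = 4 distinct residues mod 12.
Start 13 is shift 1; the shifts hit are 1, 4, 7, 10.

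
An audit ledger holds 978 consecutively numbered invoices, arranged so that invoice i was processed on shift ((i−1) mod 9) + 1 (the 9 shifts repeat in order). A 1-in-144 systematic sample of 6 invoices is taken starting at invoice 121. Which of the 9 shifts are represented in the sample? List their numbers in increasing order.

Consecutive selections differ by k = 144, so their shift numbers differ by 144 mod 9 = 0.
gcd(144, 9) = 9, so the sample visits 9/9 = 1 distinct residues mod 9.
Start 121 is shift 4; the shifts hit are 4.

4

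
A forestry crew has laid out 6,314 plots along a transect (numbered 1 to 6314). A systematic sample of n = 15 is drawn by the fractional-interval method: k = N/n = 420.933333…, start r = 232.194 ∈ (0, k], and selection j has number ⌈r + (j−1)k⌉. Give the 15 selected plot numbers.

j=1: r + 0k = 232.194 → ⌈·⌉ = 233
j=2: r + 1k = 653.127333… → ⌈·⌉ = 654
j=3: r + 2k = 1074.060666… → ⌈·⌉ = 1075
j=4: r + 3k = 1494.994 → ⌈·⌉ = 1495
j=5: r + 4k = 1915.927333… → ⌈·⌉ = 1916
j=6: r + 5k = 2336.860666… → ⌈·⌉ = 2337
j=7: r + 6k = 2757.794 → ⌈·⌉ = 2758
j=8: r + 7k = 3178.727333… → ⌈·⌉ = 3179
j=9: r + 8k = 3599.660666… → ⌈·⌉ = 3600
j=10: r + 9k = 4020.594 → ⌈·⌉ = 4021
j=11: r + 10k = 4441.527333… → ⌈·⌉ = 4442
j=12: r + 11k = 4862.460666… → ⌈·⌉ = 4863
j=13: r + 12k = 5283.394 → ⌈·⌉ = 5284
j=14: r + 13k = 5704.327333… → ⌈·⌉ = 5705
j=15: r + 14k = 6125.260666… → ⌈·⌉ = 6126

233, 654, 1075, 1495, 1916, 2337, 2758, 3179, 3600, 4021, 4442, 4863, 5284, 5705, 6126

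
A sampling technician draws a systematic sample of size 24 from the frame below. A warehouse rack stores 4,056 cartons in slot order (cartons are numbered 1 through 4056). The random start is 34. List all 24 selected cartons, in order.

k = N/n = 4056/24 = 169
carton 1: 34
carton 2: 34 + 169 = 203
carton 3: 203 + 169 = 372
carton 4: 372 + 169 = 541
carton 5: 541 + 169 = 710
carton 6: 710 + 169 = 879
carton 7: 879 + 169 = 1048
carton 8: 1048 + 169 = 1217
carton 9: 1217 + 169 = 1386
carton 10: 1386 + 169 = 1555
carton 11: 1555 + 169 = 1724
carton 12: 1724 + 169 = 1893
carton 13: 1893 + 169 = 2062
carton 14: 2062 + 169 = 2231
carton 15: 2231 + 169 = 2400
carton 16: 2400 + 169 = 2569
carton 17: 2569 + 169 = 2738
carton 18: 2738 + 169 = 2907
carton 19: 2907 + 169 = 3076
carton 20: 3076 + 169 = 3245
carton 21: 3245 + 169 = 3414
carton 22: 3414 + 169 = 3583
carton 23: 3583 + 169 = 3752
carton 24: 3752 + 169 = 3921

34, 203, 372, 541, 710, 879, 1048, 1217, 1386, 1555, 1724, 1893, 2062, 2231, 2400, 2569, 2738, 2907, 3076, 3245, 3414, 3583, 3752, 3921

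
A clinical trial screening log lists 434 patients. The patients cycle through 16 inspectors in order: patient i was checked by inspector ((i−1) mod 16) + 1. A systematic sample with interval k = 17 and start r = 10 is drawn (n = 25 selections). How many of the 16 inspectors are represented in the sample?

Consecutive selections differ by k = 17, so their inspector numbers differ by 17 mod 16 = 1.
gcd(17, 16) = 1, so the sample visits 16/1 = 16 distinct residues mod 16.
Start 10 is inspector 10; the inspectors hit are 1, 2, 3, 4, 5, 6, 7, 8, 9, 10, 11, 12, 13, 14, 15, 16.

16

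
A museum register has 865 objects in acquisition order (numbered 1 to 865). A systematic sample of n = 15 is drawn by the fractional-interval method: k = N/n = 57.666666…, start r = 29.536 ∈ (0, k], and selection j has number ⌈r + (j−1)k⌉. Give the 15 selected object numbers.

j=1: r + 0k = 29.536 → ⌈·⌉ = 30
j=2: r + 1k = 87.202666… → ⌈·⌉ = 88
j=3: r + 2k = 144.869333… → ⌈·⌉ = 145
j=4: r + 3k = 202.536 → ⌈·⌉ = 203
j=5: r + 4k = 260.202666… → ⌈·⌉ = 261
j=6: r + 5k = 317.869333… → ⌈·⌉ = 318
j=7: r + 6k = 375.536 → ⌈·⌉ = 376
j=8: r + 7k = 433.202666… → ⌈·⌉ = 434
j=9: r + 8k = 490.869333… → ⌈·⌉ = 491
j=10: r + 9k = 548.536 → ⌈·⌉ = 549
j=11: r + 10k = 606.202666… → ⌈·⌉ = 607
j=12: r + 11k = 663.869333… → ⌈·⌉ = 664
j=13: r + 12k = 721.536 → ⌈·⌉ = 722
j=14: r + 13k = 779.202666… → ⌈·⌉ = 780
j=15: r + 14k = 836.869333… → ⌈·⌉ = 837

30, 88, 145, 203, 261, 318, 376, 434, 491, 549, 607, 664, 722, 780, 837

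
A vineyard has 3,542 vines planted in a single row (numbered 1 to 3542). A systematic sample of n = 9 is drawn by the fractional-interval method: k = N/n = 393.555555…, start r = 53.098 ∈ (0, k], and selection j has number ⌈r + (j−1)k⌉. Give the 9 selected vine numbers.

54, 447, 841, 1234, 1628, 2021, 2415, 2808, 3202

j=1: r + 0k = 53.098 → ⌈·⌉ = 54
j=2: r + 1k = 446.653555… → ⌈·⌉ = 447
j=3: r + 2k = 840.209111… → ⌈·⌉ = 841
j=4: r + 3k = 1233.764666… → ⌈·⌉ = 1234
j=5: r + 4k = 1627.320222… → ⌈·⌉ = 1628
j=6: r + 5k = 2020.875777… → ⌈·⌉ = 2021
j=7: r + 6k = 2414.431333… → ⌈·⌉ = 2415
j=8: r + 7k = 2807.986888… → ⌈·⌉ = 2808
j=9: r + 8k = 3201.542444… → ⌈·⌉ = 3202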